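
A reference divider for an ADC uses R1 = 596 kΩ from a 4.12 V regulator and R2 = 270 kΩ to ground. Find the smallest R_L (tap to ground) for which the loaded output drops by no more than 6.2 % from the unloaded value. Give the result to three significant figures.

R_L(min) ≈ 2.81 MΩ

Output resistance R_th = R1‖R2 = (596 × 270)/866.0 = 185.8 kΩ.
The fractional drop is R_th/(R_th + R_L); requiring this ≤ 0.0620 gives R_L ≥ R_th(1/0.0620 − 1) = 185.8 × 15.13 = 2.81 MΩ.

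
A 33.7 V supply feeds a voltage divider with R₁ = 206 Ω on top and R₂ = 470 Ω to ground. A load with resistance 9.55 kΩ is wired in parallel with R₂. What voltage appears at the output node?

The load sits in parallel with R₂: R₂‖R_L = (470 × 9550) / (470 + 9550) = 448.0 Ω.
V_out = 33.7 × 448.0 / (206 + 448.0) = 33.7 × 448.0/654.0 = 23.1 V.

V_out ≈ 23.1 V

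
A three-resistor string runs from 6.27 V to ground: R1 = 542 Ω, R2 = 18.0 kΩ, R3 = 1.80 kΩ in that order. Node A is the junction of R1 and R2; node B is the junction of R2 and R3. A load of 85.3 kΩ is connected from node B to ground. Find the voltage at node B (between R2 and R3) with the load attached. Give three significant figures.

At node B, R3 is in parallel with the load: R3‖R_L = 1763 Ω.
Below node A the resistance is R2 + (R3‖R_L) = 19760 Ω, so V_A = 6.27 × 19760/20300 = 6.103 V.
Then V_B = V_A × (R3‖R_L)/(R2 + R3‖R_L) = 6.103 × 1763/19760 = 0.544 V.

V ≈ 0.544 V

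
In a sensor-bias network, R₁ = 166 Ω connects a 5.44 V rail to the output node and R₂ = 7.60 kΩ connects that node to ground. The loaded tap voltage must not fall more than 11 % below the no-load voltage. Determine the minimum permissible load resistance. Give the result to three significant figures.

R_L(min) ≈ 1.31 kΩ

Output resistance R_th = R₁‖R₂ = (166 × 7600)/7766 = 162.5 Ω.
The fractional drop is R_th/(R_th + R_L); requiring this ≤ 0.110 gives R_L ≥ R_th(1/0.110 − 1) = 162.5 × 8.091 = 1.31 kΩ.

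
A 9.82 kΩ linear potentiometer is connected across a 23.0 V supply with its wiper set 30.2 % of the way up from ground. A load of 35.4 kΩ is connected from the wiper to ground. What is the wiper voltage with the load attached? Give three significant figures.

The wiper splits the pot into (1−α)R = 6.854 kΩ above and αR = 2.966 kΩ below.
Lower section ‖ load = 2.736 kΩ.
V_wiper = 23.0 × 2.736/(6.854 + 2.736) = 6.56 V.

V ≈ 6.56 V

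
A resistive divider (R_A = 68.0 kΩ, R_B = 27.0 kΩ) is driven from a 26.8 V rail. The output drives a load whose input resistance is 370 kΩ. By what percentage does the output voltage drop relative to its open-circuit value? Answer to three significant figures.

4.96 %

The divider's output (Thévenin) resistance is R_A‖R_B = 19.33 kΩ.
Fractional drop under load = R_th/(R_th + R_L) = 19.33 / (19.33 + 370) = 0.04964.
So the output falls by 4.96 %.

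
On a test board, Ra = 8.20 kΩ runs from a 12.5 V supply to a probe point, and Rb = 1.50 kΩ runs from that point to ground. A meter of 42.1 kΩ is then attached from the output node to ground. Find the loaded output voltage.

The load sits in parallel with Rb: Rb‖R_L = (1.50 × 42.1) / (1.50 + 42.1) = 1.448 kΩ.
V_out = 12.5 × 1.448 / (8.20 + 1.448) = 12.5 × 1.448/9.648 = 1.88 V.

V_out ≈ 1.88 V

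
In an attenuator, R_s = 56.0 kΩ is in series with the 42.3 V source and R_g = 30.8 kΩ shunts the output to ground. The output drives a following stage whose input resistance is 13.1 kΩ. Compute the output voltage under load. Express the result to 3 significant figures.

V_out ≈ 5.96 V

The load sits in parallel with R_g: R_g‖R_L = (30.8 × 13.1) / (30.8 + 13.1) = 9.191 kΩ.
V_out = 42.3 × 9.191 / (56.0 + 9.191) = 42.3 × 9.191/65.19 = 5.96 V.
(Unloaded it would have been 15.0 V.)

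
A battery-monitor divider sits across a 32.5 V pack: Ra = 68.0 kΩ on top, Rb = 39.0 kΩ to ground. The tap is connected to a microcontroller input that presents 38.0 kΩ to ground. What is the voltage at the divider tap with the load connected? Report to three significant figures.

V_out ≈ 7.17 V

The load sits in parallel with Rb: Rb‖R_L = (39.0 × 38.0) / (39.0 + 38.0) = 19.25 kΩ.
V_out = 32.5 × 19.25 / (68.0 + 19.25) = 32.5 × 19.25/87.25 = 7.17 V.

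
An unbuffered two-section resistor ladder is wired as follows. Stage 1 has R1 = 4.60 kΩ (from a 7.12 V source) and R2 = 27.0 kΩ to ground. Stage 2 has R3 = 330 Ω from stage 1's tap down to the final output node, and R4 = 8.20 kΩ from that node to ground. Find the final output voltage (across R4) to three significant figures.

Stage 2 presents R3+R4 = 8530 Ω as a load on stage 1's tap.
Stage 1's lower leg becomes R2‖(R3+R4) = 6482 Ω, so V_mid = 7.12 × 6482/11080 = 4.165 V.
Stage 2 is itself unloaded: V_out = V_mid × R4/(R3+R4) = 4.165 × 8200/8530 = 4.00 V.

V_out ≈ 4.00 V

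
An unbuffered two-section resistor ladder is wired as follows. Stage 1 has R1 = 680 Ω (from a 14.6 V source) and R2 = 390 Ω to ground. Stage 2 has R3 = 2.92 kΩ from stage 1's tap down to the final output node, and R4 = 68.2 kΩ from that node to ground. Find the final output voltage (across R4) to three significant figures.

Stage 2 presents R3+R4 = 71120 Ω as a load on stage 1's tap.
Stage 1's lower leg becomes R2‖(R3+R4) = 387.9 Ω, so V_mid = 14.6 × 387.9/1068 = 5.303 V.
Stage 2 is itself unloaded: V_out = V_mid × R4/(R3+R4) = 5.303 × 68200/71120 = 5.09 V.

V_out ≈ 5.09 V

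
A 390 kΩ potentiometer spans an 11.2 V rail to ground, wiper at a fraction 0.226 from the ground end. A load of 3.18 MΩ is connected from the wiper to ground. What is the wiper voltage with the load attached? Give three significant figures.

V ≈ 2.48 V

The wiper splits the pot into (1−α)R = 301.9 kΩ above and αR = 88.14 kΩ below.
Lower section ‖ load = 85.76 kΩ.
V_wiper = 11.2 × 85.76/(301.9 + 85.76) = 2.48 V.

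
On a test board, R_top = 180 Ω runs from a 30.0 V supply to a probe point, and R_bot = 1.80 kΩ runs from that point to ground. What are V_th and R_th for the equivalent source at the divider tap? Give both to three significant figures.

V_th = 27.3 V, R_th = 164 Ω

V_th is the open-circuit tap voltage: 30.0 × 1800/(180 + 1800) = 27.3 V.
With the supply zeroed, R_top and R_bot appear in parallel from the tap: R_th = R_top‖R_bot = (180 × 1800)/1980 = 164 Ω.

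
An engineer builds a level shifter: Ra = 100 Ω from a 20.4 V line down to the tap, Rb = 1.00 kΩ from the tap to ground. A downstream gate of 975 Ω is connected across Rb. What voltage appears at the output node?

The load sits in parallel with Rb: Rb‖R_L = (1000 × 975) / (1000 + 975) = 493.7 Ω.
V_out = 20.4 × 493.7 / (100 + 493.7) = 20.4 × 493.7/593.7 = 17.0 V.

V_out ≈ 17.0 V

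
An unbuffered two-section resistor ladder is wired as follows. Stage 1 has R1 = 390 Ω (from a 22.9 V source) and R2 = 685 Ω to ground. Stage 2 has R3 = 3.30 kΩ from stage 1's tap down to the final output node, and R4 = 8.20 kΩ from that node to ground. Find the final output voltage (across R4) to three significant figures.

V_out ≈ 10.2 V

Stage 2 presents R3+R4 = 11500 Ω as a load on stage 1's tap.
Stage 1's lower leg becomes R2‖(R3+R4) = 646.5 Ω, so V_mid = 22.9 × 646.5/1036 = 14.28 V.
Stage 2 is itself unloaded: V_out = V_mid × R4/(R3+R4) = 14.28 × 8200/11500 = 10.2 V.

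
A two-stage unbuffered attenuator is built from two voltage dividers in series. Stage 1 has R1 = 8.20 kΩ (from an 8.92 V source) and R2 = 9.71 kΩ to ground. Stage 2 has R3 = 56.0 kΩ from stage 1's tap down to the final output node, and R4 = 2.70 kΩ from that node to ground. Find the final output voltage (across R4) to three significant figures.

Stage 2 presents R3+R4 = 58.70 kΩ as a load on stage 1's tap.
Stage 1's lower leg becomes R2‖(R3+R4) = 8.332 kΩ, so V_mid = 8.92 × 8.332/16.53 = 4.496 V.
Stage 2 is itself unloaded: V_out = V_mid × R4/(R3+R4) = 4.496 × 2.70/58.70 = 0.207 V.

V_out ≈ 0.207 V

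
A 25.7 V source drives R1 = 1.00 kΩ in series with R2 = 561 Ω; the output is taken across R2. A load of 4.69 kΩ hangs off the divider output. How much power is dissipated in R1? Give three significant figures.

P ≈ 293 mW

Total resistance from the source is R1 + (R2‖R_L) = 1501 Ω, so I = 25.7/1501 Ω = 17.12 mA.
P = I²·R1 = (17.12 mA)² × 1.00 kΩ = 293 mW.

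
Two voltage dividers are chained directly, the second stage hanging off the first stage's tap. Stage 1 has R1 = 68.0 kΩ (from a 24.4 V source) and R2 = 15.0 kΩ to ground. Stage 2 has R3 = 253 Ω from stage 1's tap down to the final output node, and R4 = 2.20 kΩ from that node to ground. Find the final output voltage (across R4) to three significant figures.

V_out ≈ 0.658 V

Stage 2 presents R3+R4 = 2453 Ω as a load on stage 1's tap.
Stage 1's lower leg becomes R2‖(R3+R4) = 2108 Ω, so V_mid = 24.4 × 2108/70110 = 0.7337 V.
Stage 2 is itself unloaded: V_out = V_mid × R4/(R3+R4) = 0.7337 × 2200/2453 = 0.658 V.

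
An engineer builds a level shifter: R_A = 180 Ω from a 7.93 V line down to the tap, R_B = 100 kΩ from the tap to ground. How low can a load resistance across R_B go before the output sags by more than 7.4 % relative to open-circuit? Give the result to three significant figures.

Output resistance R_th = R_A‖R_B = (180 × 100000)/100200 = 179.7 Ω.
The fractional drop is R_th/(R_th + R_L); requiring this ≤ 0.0740 gives R_L ≥ R_th(1/0.0740 − 1) = 179.7 × 12.51 = 2.25 kΩ.

R_L(min) ≈ 2.25 kΩ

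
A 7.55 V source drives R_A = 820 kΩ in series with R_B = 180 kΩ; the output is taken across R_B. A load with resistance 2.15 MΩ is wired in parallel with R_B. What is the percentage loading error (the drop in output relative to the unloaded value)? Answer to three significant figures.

The divider's output (Thévenin) resistance is R_A‖R_B = 147.6 kΩ.
Fractional drop under load = R_th/(R_th + R_L) = 147.6 / (147.6 + 2150) = 0.06424.
So the output falls by 6.42 %.

6.42 %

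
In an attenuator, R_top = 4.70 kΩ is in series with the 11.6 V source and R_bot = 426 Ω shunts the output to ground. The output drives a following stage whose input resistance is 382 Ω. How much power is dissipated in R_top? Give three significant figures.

P ≈ 26.3 mW

Total resistance from the source is R_top + (R_bot‖R_L) = 4901 Ω, so I = 11.6/4901 Ω = 2.367 mA.
P = I²·R_top = (2.367 mA)² × 4.70 kΩ = 26.3 mW.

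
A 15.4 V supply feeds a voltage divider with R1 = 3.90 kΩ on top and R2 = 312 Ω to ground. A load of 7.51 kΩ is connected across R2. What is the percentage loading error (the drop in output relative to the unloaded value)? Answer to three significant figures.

The divider's output (Thévenin) resistance is R1‖R2 = 288.9 Ω.
Fractional drop under load = R_th/(R_th + R_L) = 288.9 / (288.9 + 7510) = 0.03704.
So the output falls by 3.70 %.

3.70 %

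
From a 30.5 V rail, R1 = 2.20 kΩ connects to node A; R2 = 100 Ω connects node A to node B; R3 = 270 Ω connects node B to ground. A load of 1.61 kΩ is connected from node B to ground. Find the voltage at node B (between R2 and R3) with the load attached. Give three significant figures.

V ≈ 2.79 V

At node B, R3 is in parallel with the load: R3‖R_L = 231.2 Ω.
Below node A the resistance is R2 + (R3‖R_L) = 331.2 Ω, so V_A = 30.5 × 331.2/2531 = 3.991 V.
Then V_B = V_A × (R3‖R_L)/(R2 + R3‖R_L) = 3.991 × 231.2/331.2 = 2.79 V.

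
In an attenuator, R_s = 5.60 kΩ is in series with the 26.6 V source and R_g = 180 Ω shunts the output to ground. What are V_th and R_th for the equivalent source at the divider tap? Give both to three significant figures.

V_th is the open-circuit tap voltage: 26.6 × 180/(5600 + 180) = 0.828 V.
With the supply zeroed, R_s and R_g appear in parallel from the tap: R_th = R_s‖R_g = (5600 × 180)/5780 = 174 Ω.

V_th = 0.828 V, R_th = 174 Ω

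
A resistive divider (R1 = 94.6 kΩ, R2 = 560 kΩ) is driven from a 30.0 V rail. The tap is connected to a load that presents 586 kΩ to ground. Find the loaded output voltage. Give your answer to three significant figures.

The load sits in parallel with R2: R2‖R_L = (560 × 586) / (560 + 586) = 286.4 kΩ.
V_out = 30.0 × 286.4 / (94.6 + 286.4) = 30.0 × 286.4/381.0 = 22.6 V.
(Unloaded it would have been 25.7 V.)

V_out ≈ 22.6 V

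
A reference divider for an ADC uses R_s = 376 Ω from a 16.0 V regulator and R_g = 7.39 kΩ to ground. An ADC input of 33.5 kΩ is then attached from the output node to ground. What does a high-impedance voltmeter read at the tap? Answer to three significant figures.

V_out ≈ 15.1 V

The load sits in parallel with R_g: R_g‖R_L = (7390 × 33500) / (7390 + 33500) = 6054 Ω.
V_out = 16.0 × 6054 / (376 + 6054) = 16.0 × 6054/6430 = 15.1 V.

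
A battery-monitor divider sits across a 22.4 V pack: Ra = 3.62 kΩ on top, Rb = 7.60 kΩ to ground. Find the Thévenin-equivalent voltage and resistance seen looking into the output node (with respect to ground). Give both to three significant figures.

V_th = 15.2 V, R_th = 2.45 kΩ

V_th is the open-circuit tap voltage: 22.4 × 7.60/(3.62 + 7.60) = 15.2 V.
With the supply zeroed, Ra and Rb appear in parallel from the tap: R_th = Ra‖Rb = (3.62 × 7.60)/11.22 = 2.45 kΩ.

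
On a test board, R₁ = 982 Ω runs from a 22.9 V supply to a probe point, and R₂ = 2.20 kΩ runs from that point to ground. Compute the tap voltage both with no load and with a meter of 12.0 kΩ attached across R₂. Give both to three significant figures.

Open-circuit: V = 22.9 × 2200/(982 + 2200) = 15.8 V.
With the load, R₂ becomes R₂‖R_L = 1859 Ω, so V = 22.9 × 1859/2841 = 15.0 V.

Unloaded: 15.8 V; loaded: 15.0 V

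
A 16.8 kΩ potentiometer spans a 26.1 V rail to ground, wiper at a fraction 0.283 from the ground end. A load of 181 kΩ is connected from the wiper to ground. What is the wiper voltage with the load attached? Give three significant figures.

The wiper splits the pot into (1−α)R = 12.05 kΩ above and αR = 4.754 kΩ below.
Lower section ‖ load = 4.633 kΩ.
V_wiper = 26.1 × 4.633/(12.05 + 4.633) = 7.25 V.

V ≈ 7.25 V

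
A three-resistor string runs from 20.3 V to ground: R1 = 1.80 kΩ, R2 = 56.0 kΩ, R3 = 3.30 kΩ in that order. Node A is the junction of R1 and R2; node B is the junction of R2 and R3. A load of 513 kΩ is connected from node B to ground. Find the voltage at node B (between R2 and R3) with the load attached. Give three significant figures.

At node B, R3 is in parallel with the load: R3‖R_L = 3.279 kΩ.
Below node A the resistance is R2 + (R3‖R_L) = 59.28 kΩ, so V_A = 20.3 × 59.28/61.08 = 19.70 V.
Then V_B = V_A × (R3‖R_L)/(R2 + R3‖R_L) = 19.70 × 3.279/59.28 = 1.09 V.

V ≈ 1.09 V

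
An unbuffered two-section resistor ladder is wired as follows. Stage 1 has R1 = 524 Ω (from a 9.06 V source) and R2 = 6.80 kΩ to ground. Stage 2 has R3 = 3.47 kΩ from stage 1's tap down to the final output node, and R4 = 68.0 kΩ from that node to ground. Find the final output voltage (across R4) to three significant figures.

V_out ≈ 7.95 V

Stage 2 presents R3+R4 = 71470 Ω as a load on stage 1's tap.
Stage 1's lower leg becomes R2‖(R3+R4) = 6209 Ω, so V_mid = 9.06 × 6209/6733 = 8.355 V.
Stage 2 is itself unloaded: V_out = V_mid × R4/(R3+R4) = 8.355 × 68000/71470 = 7.95 V.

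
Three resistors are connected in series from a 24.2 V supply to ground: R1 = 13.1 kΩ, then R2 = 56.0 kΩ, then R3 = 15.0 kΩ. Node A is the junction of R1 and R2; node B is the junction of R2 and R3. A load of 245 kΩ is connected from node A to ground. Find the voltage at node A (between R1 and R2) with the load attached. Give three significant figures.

V ≈ 19.5 V

Below node A the series string R2+R3 = 71.00 kΩ sits in parallel with the 245 kΩ load: 55.05 kΩ.
V_A = 24.2 × 55.05/(13.1 + 55.05) = 19.5 V.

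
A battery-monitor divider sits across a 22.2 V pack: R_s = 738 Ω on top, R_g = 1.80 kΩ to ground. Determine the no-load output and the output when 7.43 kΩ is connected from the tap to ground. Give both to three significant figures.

Unloaded: 15.7 V; loaded: 14.7 V

Open-circuit: V = 22.2 × 1800/(738 + 1800) = 15.7 V.
With the load, R_g becomes R_g‖R_L = 1449 Ω, so V = 22.2 × 1449/2187 = 14.7 V.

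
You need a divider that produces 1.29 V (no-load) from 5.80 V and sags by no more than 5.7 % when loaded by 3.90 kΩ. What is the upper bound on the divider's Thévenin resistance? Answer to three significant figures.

Loading drop = R_th/(R_th + R_L) ≤ 0.0570, so R_th ≤ R_L · ε/(1−ε) = 3.90 kΩ × 0.0570/0.9430 = 236 Ω.

R_th ≤ 236 Ω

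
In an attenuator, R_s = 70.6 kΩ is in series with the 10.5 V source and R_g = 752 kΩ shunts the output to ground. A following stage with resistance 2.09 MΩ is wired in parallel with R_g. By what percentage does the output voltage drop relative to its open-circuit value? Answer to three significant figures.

The divider's output (Thévenin) resistance is R_s‖R_g = 64.54 kΩ.
Fractional drop under load = R_th/(R_th + R_L) = 64.54 / (64.54 + 2090) = 0.02996.
So the output falls by 3.00 %.

3.00 %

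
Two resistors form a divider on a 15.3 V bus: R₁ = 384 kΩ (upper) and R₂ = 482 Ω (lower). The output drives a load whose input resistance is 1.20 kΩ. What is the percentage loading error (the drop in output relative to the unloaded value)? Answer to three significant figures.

28.6 %

Unloaded V = 15.3 × 482/384500 = 0.01918 V.
Loaded: R₂‖R_L = 343.9 Ω, giving V = 15.3 × 343.9/384300 = 0.01369 V.
Drop = (0.01918 − 0.01369) / 0.01918 = 28.6 %.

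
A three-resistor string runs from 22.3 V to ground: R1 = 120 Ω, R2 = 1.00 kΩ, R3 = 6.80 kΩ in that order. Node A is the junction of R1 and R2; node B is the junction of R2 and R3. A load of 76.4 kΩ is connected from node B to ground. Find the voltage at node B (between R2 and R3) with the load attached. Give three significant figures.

V ≈ 18.9 V

At node B, R3 is in parallel with the load: R3‖R_L = 6244 Ω.
Below node A the resistance is R2 + (R3‖R_L) = 7244 Ω, so V_A = 22.3 × 7244/7364 = 21.94 V.
Then V_B = V_A × (R3‖R_L)/(R2 + R3‖R_L) = 21.94 × 6244/7244 = 18.9 V.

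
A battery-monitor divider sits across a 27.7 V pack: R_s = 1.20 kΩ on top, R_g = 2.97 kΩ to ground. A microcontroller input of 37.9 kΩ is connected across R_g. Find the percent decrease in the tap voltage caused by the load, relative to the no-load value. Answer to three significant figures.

2.21 %

The divider's output (Thévenin) resistance is R_s‖R_g = 0.8547 kΩ.
Fractional drop under load = R_th/(R_th + R_L) = 0.8547 / (0.8547 + 37.9) = 0.02205.
So the output falls by 2.21 %.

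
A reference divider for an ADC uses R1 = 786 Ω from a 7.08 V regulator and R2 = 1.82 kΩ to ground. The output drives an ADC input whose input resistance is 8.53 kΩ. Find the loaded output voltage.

V_out ≈ 4.65 V

The load sits in parallel with R2: R2‖R_L = (1820 × 8530) / (1820 + 8530) = 1500 Ω.
V_out = 7.08 × 1500 / (786 + 1500) = 7.08 × 1500/2286 = 4.65 V.
(Unloaded it would have been 4.94 V.)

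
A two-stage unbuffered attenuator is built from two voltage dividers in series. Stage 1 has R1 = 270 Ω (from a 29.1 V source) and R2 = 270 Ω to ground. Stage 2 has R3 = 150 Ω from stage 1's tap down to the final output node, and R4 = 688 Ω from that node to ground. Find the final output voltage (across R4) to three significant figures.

Stage 2 presents R3+R4 = 838.0 Ω as a load on stage 1's tap.
Stage 1's lower leg becomes R2‖(R3+R4) = 204.2 Ω, so V_mid = 29.1 × 204.2/474.2 = 12.53 V.
Stage 2 is itself unloaded: V_out = V_mid × R4/(R3+R4) = 12.53 × 688/838.0 = 10.3 V.

V_out ≈ 10.3 V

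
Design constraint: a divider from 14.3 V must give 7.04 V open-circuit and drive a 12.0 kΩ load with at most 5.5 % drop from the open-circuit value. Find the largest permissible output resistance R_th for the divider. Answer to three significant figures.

R_th ≤ 698 Ω

Loading drop = R_th/(R_th + R_L) ≤ 0.0550, so R_th ≤ R_L · ε/(1−ε) = 12.0 kΩ × 0.0550/0.9450 = 698 Ω.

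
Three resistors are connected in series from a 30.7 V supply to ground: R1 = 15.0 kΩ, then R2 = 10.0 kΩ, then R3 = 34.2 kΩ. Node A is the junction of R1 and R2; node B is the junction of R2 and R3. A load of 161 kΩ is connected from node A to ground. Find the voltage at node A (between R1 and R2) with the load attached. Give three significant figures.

Below node A the series string R2+R3 = 44.20 kΩ sits in parallel with the 161 kΩ load: 34.68 kΩ.
V_A = 30.7 × 34.68/(15.0 + 34.68) = 21.4 V.

V ≈ 21.4 V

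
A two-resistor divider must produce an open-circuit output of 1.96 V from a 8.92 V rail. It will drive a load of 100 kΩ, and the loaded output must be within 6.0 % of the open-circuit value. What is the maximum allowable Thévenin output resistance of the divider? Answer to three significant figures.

R_th ≤ 6.38 kΩ

Loading drop = R_th/(R_th + R_L) ≤ 0.0600, so R_th ≤ R_L · ε/(1−ε) = 100 kΩ × 0.0600/0.9400 = 6.38 kΩ.
(Any R1, R2 with R2/(R1+R2) = 0.220 and R1‖R2 ≤ 6.38 kΩ will meet the spec.)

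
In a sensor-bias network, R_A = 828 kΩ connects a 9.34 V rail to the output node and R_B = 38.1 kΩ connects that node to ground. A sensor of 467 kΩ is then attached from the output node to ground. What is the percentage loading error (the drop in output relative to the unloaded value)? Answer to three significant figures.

7.24 %

The divider's output (Thévenin) resistance is R_A‖R_B = 36.42 kΩ.
Fractional drop under load = R_th/(R_th + R_L) = 36.42 / (36.42 + 467) = 0.07235.
So the output falls by 7.24 %.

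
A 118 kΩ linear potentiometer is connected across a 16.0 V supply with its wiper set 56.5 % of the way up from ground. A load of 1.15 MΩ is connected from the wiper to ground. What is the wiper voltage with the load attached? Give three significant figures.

The wiper splits the pot into (1−α)R = 51.33 kΩ above and αR = 66.67 kΩ below.
Lower section ‖ load = 63.02 kΩ.
V_wiper = 16.0 × 63.02/(51.33 + 63.02) = 8.82 V.

V ≈ 8.82 V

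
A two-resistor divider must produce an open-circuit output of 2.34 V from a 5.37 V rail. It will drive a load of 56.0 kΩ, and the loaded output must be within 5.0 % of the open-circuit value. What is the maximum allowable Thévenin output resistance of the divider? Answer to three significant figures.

R_th ≤ 2.95 kΩ

Loading drop = R_th/(R_th + R_L) ≤ 0.0500, so R_th ≤ R_L · ε/(1−ε) = 56.0 kΩ × 0.0500/0.9500 = 2.95 kΩ.
(Any R1, R2 with R2/(R1+R2) = 0.436 and R1‖R2 ≤ 2.95 kΩ will meet the spec.)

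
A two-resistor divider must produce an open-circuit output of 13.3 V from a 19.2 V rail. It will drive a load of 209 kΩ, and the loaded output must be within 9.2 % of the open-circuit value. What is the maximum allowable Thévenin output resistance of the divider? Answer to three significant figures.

Loading drop = R_th/(R_th + R_L) ≤ 0.0920, so R_th ≤ R_L · ε/(1−ε) = 209 kΩ × 0.0920/0.9080 = 21.2 kΩ.

R_th ≤ 21.2 kΩ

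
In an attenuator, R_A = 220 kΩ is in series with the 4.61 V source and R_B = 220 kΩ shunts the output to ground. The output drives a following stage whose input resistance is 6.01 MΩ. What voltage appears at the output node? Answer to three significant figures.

The load sits in parallel with R_B: R_B‖R_L = (220 × 6010) / (220 + 6010) = 212.2 kΩ.
V_out = 4.61 × 212.2 / (220 + 212.2) = 4.61 × 212.2/432.2 = 2.26 V.

V_out ≈ 2.26 V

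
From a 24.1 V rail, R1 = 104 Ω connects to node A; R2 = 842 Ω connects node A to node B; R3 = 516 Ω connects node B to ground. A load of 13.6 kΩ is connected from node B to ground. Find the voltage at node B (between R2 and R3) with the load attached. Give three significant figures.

V ≈ 8.30 V

At node B, R3 is in parallel with the load: R3‖R_L = 497.1 Ω.
Below node A the resistance is R2 + (R3‖R_L) = 1339 Ω, so V_A = 24.1 × 1339/1443 = 22.36 V.
Then V_B = V_A × (R3‖R_L)/(R2 + R3‖R_L) = 22.36 × 497.1/1339 = 8.30 V.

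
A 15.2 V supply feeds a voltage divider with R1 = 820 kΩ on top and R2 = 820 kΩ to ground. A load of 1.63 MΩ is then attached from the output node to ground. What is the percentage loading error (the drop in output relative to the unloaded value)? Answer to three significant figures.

The divider's output (Thévenin) resistance is R1‖R2 = 410.0 kΩ.
Fractional drop under load = R_th/(R_th + R_L) = 410.0 / (410.0 + 1630) = 0.2010.
So the output falls by 20.1 %.

20.1 %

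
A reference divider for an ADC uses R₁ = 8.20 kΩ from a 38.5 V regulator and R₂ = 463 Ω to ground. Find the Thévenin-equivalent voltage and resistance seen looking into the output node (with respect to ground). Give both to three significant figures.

V_th = 2.06 V, R_th = 438 Ω

V_th is the open-circuit tap voltage: 38.5 × 463/(8200 + 463) = 2.06 V.
With the supply zeroed, R₁ and R₂ appear in parallel from the tap: R_th = R₁‖R₂ = (8200 × 463)/8663 = 438 Ω.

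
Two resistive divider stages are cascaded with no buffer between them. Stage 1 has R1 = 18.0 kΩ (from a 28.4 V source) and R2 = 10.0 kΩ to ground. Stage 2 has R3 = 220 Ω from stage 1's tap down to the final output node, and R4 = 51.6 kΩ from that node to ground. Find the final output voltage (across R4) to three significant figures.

Stage 2 presents R3+R4 = 51820 Ω as a load on stage 1's tap.
Stage 1's lower leg becomes R2‖(R3+R4) = 8382 Ω, so V_mid = 28.4 × 8382/26380 = 9.023 V.
Stage 2 is itself unloaded: V_out = V_mid × R4/(R3+R4) = 9.023 × 51600/51820 = 8.99 V.

V_out ≈ 8.99 V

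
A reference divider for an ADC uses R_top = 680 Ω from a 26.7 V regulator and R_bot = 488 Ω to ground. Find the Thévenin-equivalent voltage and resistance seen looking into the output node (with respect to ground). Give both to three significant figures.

V_th is the open-circuit tap voltage: 26.7 × 488/(680 + 488) = 11.2 V.
With the supply zeroed, R_top and R_bot appear in parallel from the tap: R_th = R_top‖R_bot = (680 × 488)/1168 = 284 Ω.

V_th = 11.2 V, R_th = 284 Ω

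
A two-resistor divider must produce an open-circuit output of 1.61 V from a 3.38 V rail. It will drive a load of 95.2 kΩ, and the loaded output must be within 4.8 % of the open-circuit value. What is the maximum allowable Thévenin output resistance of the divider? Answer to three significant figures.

R_th ≤ 4.80 kΩ

Loading drop = R_th/(R_th + R_L) ≤ 0.0480, so R_th ≤ R_L · ε/(1−ε) = 95.2 kΩ × 0.0480/0.9520 = 4.80 kΩ.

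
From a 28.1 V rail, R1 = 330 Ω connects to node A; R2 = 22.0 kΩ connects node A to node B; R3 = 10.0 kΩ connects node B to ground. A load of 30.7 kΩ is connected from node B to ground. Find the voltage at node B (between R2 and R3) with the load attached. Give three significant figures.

At node B, R3 is in parallel with the load: R3‖R_L = 7543 Ω.
Below node A the resistance is R2 + (R3‖R_L) = 29540 Ω, so V_A = 28.1 × 29540/29870 = 27.79 V.
Then V_B = V_A × (R3‖R_L)/(R2 + R3‖R_L) = 27.79 × 7543/29540 = 7.10 V.

V ≈ 7.10 V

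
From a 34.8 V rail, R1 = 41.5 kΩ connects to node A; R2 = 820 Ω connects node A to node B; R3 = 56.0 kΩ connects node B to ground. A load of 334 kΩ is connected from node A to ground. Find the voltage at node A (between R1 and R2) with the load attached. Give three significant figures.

Below node A the series string R2+R3 = 56820 Ω sits in parallel with the 334000 Ω load: 48560 Ω.
V_A = 34.8 × 48560/(41500 + 48560) = 18.8 V.

V ≈ 18.8 V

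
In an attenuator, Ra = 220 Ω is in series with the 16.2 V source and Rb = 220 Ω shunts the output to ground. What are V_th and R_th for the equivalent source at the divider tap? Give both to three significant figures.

V_th is the open-circuit tap voltage: 16.2 × 220/(220 + 220) = 8.10 V.
With the supply zeroed, Ra and Rb appear in parallel from the tap: R_th = Ra‖Rb = (220 × 220)/440.0 = 110 Ω.

V_th = 8.10 V, R_th = 110 Ω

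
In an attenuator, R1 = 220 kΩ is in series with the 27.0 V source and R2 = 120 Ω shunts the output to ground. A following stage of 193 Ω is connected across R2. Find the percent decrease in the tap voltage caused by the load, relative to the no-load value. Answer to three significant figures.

Unloaded V = 27.0 × 120/220100 = 0.01472 V.
Loaded: R2‖R_L = 73.99 Ω, giving V = 27.0 × 73.99/220100 = 0.009078 V.
Drop = (0.01472 − 0.009078) / 0.01472 = 38.3 %.

38.3 %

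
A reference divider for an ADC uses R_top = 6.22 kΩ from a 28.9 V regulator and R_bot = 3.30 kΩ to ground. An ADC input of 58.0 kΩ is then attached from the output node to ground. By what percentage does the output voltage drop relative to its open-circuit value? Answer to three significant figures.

The divider's output (Thévenin) resistance is R_top‖R_bot = 2.156 kΩ.
Fractional drop under load = R_th/(R_th + R_L) = 2.156 / (2.156 + 58.0) = 0.03584.
So the output falls by 3.58 %.

3.58 %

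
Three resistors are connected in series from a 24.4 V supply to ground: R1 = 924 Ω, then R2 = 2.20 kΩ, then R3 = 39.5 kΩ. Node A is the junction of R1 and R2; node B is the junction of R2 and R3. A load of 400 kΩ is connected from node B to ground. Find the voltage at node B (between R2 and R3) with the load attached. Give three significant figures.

V ≈ 22.4 V

At node B, R3 is in parallel with the load: R3‖R_L = 35950 Ω.
Below node A the resistance is R2 + (R3‖R_L) = 38150 Ω, so V_A = 24.4 × 38150/39070 = 23.82 V.
Then V_B = V_A × (R3‖R_L)/(R2 + R3‖R_L) = 23.82 × 35950/38150 = 22.4 V.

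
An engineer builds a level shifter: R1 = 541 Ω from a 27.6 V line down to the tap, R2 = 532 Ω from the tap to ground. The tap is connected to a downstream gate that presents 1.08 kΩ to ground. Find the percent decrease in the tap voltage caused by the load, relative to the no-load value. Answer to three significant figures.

Unloaded V = 27.6 × 532/1073 = 13.68 V.
Loaded: R2‖R_L = 356.4 Ω, giving V = 27.6 × 356.4/897.4 = 10.96 V.
Drop = (13.68 − 10.96) / 13.68 = 19.9 %.

19.9 %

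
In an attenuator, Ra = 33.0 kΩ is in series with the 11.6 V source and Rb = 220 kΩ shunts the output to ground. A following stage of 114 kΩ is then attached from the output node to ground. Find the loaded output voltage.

The load sits in parallel with Rb: Rb‖R_L = (220 × 114) / (220 + 114) = 75.09 kΩ.
V_out = 11.6 × 75.09 / (33.0 + 75.09) = 11.6 × 75.09/108.1 = 8.06 V.

V_out ≈ 8.06 V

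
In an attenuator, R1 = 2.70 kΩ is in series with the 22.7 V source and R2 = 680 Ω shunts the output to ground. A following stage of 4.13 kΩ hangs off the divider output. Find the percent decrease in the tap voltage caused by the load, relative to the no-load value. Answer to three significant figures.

11.6 %

Unloaded V = 22.7 × 680/3380 = 4.5669 V.
Loaded: R2‖R_L = 583.9 Ω, giving V = 22.7 × 583.9/3284 = 4.0360 V.
Drop = (4.5669 − 4.0360) / 4.5669 = 11.6 %.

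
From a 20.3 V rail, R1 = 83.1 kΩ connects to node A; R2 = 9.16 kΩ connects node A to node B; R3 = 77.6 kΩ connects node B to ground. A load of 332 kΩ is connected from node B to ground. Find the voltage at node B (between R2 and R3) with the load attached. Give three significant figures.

At node B, R3 is in parallel with the load: R3‖R_L = 62.90 kΩ.
Below node A the resistance is R2 + (R3‖R_L) = 72.06 kΩ, so V_A = 20.3 × 72.06/155.2 = 9.428 V.
Then V_B = V_A × (R3‖R_L)/(R2 + R3‖R_L) = 9.428 × 62.90/72.06 = 8.23 V.

V ≈ 8.23 V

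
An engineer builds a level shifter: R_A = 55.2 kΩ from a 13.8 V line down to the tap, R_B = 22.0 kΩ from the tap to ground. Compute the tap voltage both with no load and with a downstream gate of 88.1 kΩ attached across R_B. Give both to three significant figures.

Unloaded: 3.93 V; loaded: 3.34 V

Open-circuit: V = 13.8 × 22.0/(55.2 + 22.0) = 3.93 V.
With the load, R_B becomes R_B‖R_L = 17.60 kΩ, so V = 13.8 × 17.60/72.80 = 3.34 V.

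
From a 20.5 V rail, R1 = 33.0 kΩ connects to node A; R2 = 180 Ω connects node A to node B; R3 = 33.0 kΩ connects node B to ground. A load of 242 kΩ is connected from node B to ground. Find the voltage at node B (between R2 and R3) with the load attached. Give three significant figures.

At node B, R3 is in parallel with the load: R3‖R_L = 29040 Ω.
Below node A the resistance is R2 + (R3‖R_L) = 29220 Ω, so V_A = 20.5 × 29220/62220 = 9.627 V.
Then V_B = V_A × (R3‖R_L)/(R2 + R3‖R_L) = 9.627 × 29040/29220 = 9.57 V.

V ≈ 9.57 V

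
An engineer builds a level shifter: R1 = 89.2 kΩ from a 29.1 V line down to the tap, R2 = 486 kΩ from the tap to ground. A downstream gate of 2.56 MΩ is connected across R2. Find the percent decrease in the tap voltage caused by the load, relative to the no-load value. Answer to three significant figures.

2.86 %

The divider's output (Thévenin) resistance is R1‖R2 = 75.37 kΩ.
Fractional drop under load = R_th/(R_th + R_L) = 75.37 / (75.37 + 2560) = 0.02860.
So the output falls by 2.86 %.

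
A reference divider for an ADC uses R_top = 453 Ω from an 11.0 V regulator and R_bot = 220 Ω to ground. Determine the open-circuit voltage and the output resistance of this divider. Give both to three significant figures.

V_th = 3.60 V, R_th = 148 Ω

V_th is the open-circuit tap voltage: 11.0 × 220/(453 + 220) = 3.60 V.
With the supply zeroed, R_top and R_bot appear in parallel from the tap: R_th = R_top‖R_bot = (453 × 220)/673.0 = 148 Ω.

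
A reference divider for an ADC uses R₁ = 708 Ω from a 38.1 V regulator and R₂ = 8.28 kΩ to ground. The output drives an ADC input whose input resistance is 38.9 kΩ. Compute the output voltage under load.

The load sits in parallel with R₂: R₂‖R_L = (8280 × 38900) / (8280 + 38900) = 6827 Ω.
V_out = 38.1 × 6827 / (708 + 6827) = 38.1 × 6827/7535 = 34.5 V.

V_out ≈ 34.5 V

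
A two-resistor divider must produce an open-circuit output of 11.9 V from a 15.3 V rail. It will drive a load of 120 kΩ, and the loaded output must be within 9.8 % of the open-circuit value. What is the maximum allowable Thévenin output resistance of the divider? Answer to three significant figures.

Loading drop = R_th/(R_th + R_L) ≤ 0.0980, so R_th ≤ R_L · ε/(1−ε) = 120 kΩ × 0.0980/0.9020 = 13.0 kΩ.

R_th ≤ 13.0 kΩ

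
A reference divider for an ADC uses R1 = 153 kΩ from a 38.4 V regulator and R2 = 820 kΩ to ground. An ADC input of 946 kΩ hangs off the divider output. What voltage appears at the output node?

V_out ≈ 28.5 V

The load sits in parallel with R2: R2‖R_L = (820 × 946) / (820 + 946) = 439.3 kΩ.
V_out = 38.4 × 439.3 / (153 + 439.3) = 38.4 × 439.3/592.3 = 28.5 V.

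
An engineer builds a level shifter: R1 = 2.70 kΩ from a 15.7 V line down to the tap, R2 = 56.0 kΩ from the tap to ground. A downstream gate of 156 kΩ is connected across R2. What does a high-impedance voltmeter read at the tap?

The load sits in parallel with R2: R2‖R_L = (56.0 × 156) / (56.0 + 156) = 41.21 kΩ.
V_out = 15.7 × 41.21 / (2.70 + 41.21) = 15.7 × 41.21/43.91 = 14.7 V.

V_out ≈ 14.7 V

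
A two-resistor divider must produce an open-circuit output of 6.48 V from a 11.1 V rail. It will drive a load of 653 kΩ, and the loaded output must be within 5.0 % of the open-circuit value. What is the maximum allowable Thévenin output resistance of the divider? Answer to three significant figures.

Loading drop = R_th/(R_th + R_L) ≤ 0.0500, so R_th ≤ R_L · ε/(1−ε) = 653 kΩ × 0.0500/0.9500 = 34.4 kΩ.
(Any R1, R2 with R2/(R1+R2) = 0.584 and R1‖R2 ≤ 34.4 kΩ will meet the spec.)

R_th ≤ 34.4 kΩ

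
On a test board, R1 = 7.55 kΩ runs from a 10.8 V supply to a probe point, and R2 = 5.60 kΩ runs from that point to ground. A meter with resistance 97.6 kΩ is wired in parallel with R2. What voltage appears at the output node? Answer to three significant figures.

The load sits in parallel with R2: R2‖R_L = (5.60 × 97.6) / (5.60 + 97.6) = 5.296 kΩ.
V_out = 10.8 × 5.296 / (7.55 + 5.296) = 10.8 × 5.296/12.85 = 4.45 V.
(Unloaded it would have been 4.60 V.)

V_out ≈ 4.45 V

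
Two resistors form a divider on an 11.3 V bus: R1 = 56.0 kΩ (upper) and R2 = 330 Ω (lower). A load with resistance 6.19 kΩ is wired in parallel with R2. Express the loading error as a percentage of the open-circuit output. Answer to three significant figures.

5.03 %

The divider's output (Thévenin) resistance is R1‖R2 = 328.1 Ω.
Fractional drop under load = R_th/(R_th + R_L) = 328.1 / (328.1 + 6190) = 0.05033.
So the output falls by 5.03 %.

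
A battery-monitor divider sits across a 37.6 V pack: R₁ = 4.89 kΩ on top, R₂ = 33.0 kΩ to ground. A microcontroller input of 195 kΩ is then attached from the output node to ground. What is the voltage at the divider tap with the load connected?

The load sits in parallel with R₂: R₂‖R_L = (33.0 × 195) / (33.0 + 195) = 28.22 kΩ.
V_out = 37.6 × 28.22 / (4.89 + 28.22) = 37.6 × 28.22/33.11 = 32.0 V.
(Unloaded it would have been 32.7 V.)

V_out ≈ 32.0 V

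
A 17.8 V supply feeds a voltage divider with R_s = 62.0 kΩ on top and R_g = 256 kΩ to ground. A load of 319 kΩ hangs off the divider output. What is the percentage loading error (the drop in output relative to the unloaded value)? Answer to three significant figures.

Unloaded V = 17.8 × 256/318.0 = 14.330 V.
Loaded: R_g‖R_L = 142.0 kΩ, giving V = 17.8 × 142.0/204.0 = 12.391 V.
Drop = (14.330 − 12.391) / 14.330 = 13.5 %.

13.5 %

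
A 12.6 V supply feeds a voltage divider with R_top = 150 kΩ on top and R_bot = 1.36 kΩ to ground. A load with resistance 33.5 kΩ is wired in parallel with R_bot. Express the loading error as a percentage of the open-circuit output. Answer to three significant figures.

The divider's output (Thévenin) resistance is R_top‖R_bot = 1.348 kΩ.
Fractional drop under load = R_th/(R_th + R_L) = 1.348 / (1.348 + 33.5) = 0.03868.
So the output falls by 3.87 %.

3.87 %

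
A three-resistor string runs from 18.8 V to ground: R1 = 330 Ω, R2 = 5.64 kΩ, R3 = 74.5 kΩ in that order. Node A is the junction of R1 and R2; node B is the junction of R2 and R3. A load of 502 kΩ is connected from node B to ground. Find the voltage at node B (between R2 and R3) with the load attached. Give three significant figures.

V ≈ 17.2 V

At node B, R3 is in parallel with the load: R3‖R_L = 64870 Ω.
Below node A the resistance is R2 + (R3‖R_L) = 70510 Ω, so V_A = 18.8 × 70510/70840 = 18.71 V.
Then V_B = V_A × (R3‖R_L)/(R2 + R3‖R_L) = 18.71 × 64870/70510 = 17.2 V.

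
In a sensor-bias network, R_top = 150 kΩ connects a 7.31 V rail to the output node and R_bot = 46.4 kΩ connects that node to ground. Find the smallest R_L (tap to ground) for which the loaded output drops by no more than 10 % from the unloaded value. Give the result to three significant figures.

Output resistance R_th = R_top‖R_bot = (150 × 46.4)/196.4 = 35.44 kΩ.
The fractional drop is R_th/(R_th + R_L); requiring this ≤ 0.100 gives R_L ≥ R_th(1/0.100 − 1) = 35.44 × 9.000 = 319 kΩ.

R_L(min) ≈ 319 kΩ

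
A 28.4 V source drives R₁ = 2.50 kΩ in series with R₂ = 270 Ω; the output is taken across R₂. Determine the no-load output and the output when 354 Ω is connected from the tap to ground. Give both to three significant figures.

Open-circuit: V = 28.4 × 270/(2500 + 270) = 2.77 V.
With the load, R₂ becomes R₂‖R_L = 153.2 Ω, so V = 28.4 × 153.2/2653 = 1.64 V.

Unloaded: 2.77 V; loaded: 1.64 V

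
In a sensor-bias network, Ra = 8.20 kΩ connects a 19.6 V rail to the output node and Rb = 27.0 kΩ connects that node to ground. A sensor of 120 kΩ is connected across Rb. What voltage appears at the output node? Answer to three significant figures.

V_out ≈ 14.3 V

The load sits in parallel with Rb: Rb‖R_L = (27.0 × 120) / (27.0 + 120) = 22.04 kΩ.
V_out = 19.6 × 22.04 / (8.20 + 22.04) = 19.6 × 22.04/30.24 = 14.3 V.
(Unloaded it would have been 15.0 V.)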